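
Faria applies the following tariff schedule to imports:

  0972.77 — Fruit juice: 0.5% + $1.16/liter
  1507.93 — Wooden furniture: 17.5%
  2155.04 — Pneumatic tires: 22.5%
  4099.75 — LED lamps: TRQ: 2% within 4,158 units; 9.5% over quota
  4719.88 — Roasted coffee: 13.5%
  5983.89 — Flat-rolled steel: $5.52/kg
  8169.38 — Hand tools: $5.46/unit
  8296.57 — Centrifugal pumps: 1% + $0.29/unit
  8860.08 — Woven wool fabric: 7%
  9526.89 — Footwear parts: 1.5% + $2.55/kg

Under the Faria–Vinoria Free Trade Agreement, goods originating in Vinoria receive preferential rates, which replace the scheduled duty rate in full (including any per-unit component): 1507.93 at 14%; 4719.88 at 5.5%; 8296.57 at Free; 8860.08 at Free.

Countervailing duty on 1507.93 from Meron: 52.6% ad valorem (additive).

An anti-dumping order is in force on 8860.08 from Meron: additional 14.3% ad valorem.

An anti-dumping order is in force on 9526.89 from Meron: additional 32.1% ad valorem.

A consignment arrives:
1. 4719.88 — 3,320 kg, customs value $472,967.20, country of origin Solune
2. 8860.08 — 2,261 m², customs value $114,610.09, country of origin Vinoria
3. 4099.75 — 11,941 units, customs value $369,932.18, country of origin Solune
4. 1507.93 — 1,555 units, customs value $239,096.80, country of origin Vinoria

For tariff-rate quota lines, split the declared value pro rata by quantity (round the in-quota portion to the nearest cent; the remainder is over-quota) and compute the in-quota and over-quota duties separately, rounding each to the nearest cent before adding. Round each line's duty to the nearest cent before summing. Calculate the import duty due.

Line 1 (4719.88, Solune, 3,320 kg, $472,967.20):
Base rate for 4719.88 is 13.5%.
4719.88 has an FTA preferential rate, but origin Solune is not Vinoria; base rate stands.
Duty = $472,967.20 × 13.5% = $63,850.57.
Line 2 (8860.08, Vinoria, 2,261 m², $114,610.09):
Base rate for 8860.08 is 7%.
Origin Vinoria qualifies under the Faria–Vinoria agreement and 8860.08 is covered: preferential rate Free applies instead.
The additional-duty order on 8860.08 targets Meron, not Vinoria; it does not apply.
Duty = $114,610.09 × 0% = $0.00.
Line 3 (4099.75, Solune, 11,941 units, $369,932.18):
Code 4099.75 is under a tariff-rate quota (threshold 4,158 units). In-quota: 4,158 units at 2%; over-quota: 7,783 units at 9.5%.
Pro-rata value split: in-quota = $369,932.18 × 4,158/11,941 = $128,814.84; over-quota = $369,932.18 − $128,814.84 = $241,117.34.
In-quota duty = $128,814.84 × 2% = $2,576.30. Over-quota duty = $241,117.34 × 9.5% = $22,906.15.
Line duty = $2,576.30 + $22,906.15 = $25,482.45.
Line 4 (1507.93, Vinoria, 1,555 units, $239,096.80):
Base rate for 1507.93 is 17.5%.
Origin Vinoria qualifies under the Faria–Vinoria agreement and 1507.93 is covered: preferential rate 14% applies instead.
The additional-duty order on 1507.93 targets Meron, not Vinoria; it does not apply.
Duty = $239,096.80 × 14% = $33,473.55.
Total = $63,850.57 + $0.00 + $25,482.45 + $33,473.55 = $122,806.57.

$122,806.57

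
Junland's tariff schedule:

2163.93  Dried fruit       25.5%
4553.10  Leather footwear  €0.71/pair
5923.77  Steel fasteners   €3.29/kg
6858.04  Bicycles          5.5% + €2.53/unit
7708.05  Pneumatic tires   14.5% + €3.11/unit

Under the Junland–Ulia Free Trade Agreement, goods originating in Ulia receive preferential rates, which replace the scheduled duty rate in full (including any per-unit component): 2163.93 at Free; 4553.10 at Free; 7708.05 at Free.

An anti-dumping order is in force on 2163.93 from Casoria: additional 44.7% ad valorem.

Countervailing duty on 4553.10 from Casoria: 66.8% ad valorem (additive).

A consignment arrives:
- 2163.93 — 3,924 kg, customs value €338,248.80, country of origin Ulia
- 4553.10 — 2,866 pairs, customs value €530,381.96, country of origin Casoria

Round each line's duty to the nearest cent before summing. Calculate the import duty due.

€356,330.01

Line 1 (2163.93, Ulia, 3,924 kg, €338,248.80):
Base rate for 2163.93 is 25.5%.
Origin Ulia qualifies under the Junland–Ulia agreement and 2163.93 is covered: preferential rate Free applies instead.
The additional-duty order on 2163.93 targets Casoria, not Ulia; it does not apply.
Duty = €338,248.80 × 0% = €0.00.
Line 2 (4553.10, Casoria, 2,866 pairs, €530,381.96):
Base rate for 4553.10 is €0.71/pair.
4553.10 has an FTA preferential rate, but origin Casoria is not Ulia; base rate stands.
Additional duty on 4553.10 from Casoria: +66.8% ad valorem. Applied ad valorem rate = 66.8%.
Duty = €530,381.96 × 66.8% + 2,866 × €0.71 = €356,330.01.
Total = €0.00 + €356,330.01 = €356,330.01.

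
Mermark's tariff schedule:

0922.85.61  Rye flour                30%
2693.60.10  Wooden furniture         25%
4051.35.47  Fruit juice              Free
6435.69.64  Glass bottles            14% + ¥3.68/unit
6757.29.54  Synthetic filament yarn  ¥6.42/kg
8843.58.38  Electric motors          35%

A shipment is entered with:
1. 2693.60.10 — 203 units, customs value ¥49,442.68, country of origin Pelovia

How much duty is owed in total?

Line 1 (2693.60.10, Pelovia, 203 units, ¥49,442.68):
Base rate for 2693.60.10 is 25%.
Duty = ¥49,442.68 × 25% = ¥12,360.67.

¥12,360.67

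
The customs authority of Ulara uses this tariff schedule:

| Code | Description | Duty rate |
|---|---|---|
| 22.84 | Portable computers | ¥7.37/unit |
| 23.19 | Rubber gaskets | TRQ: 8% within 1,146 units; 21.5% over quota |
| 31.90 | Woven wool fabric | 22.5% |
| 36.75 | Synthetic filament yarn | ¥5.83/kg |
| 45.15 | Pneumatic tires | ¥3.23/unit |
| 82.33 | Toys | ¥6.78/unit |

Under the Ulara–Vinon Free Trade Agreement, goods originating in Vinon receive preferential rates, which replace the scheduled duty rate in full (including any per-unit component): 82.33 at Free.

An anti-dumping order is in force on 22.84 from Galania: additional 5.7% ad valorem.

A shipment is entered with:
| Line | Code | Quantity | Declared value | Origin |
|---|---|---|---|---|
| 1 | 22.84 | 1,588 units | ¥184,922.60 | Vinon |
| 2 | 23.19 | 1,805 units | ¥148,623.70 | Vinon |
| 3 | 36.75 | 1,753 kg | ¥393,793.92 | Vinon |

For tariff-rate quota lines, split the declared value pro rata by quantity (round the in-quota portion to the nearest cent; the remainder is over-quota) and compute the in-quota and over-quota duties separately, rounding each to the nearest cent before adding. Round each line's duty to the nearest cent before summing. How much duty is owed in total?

Line 1 (22.84, Vinon, 1,588 units, ¥184,922.60):
Base rate for 22.84 is ¥7.37/unit.
Origin Vinon is the FTA partner but 22.84 is not on the preference list; base rate stands.
The additional-duty order on 22.84 targets Galania, not Vinon; it does not apply.
Duty = 1,588 × ¥7.37 = ¥11,703.56.
Line 2 (23.19, Vinon, 1,805 units, ¥148,623.70):
Code 23.19 is under a tariff-rate quota (threshold 1,146 units). In-quota: 1,146 units at 8%; over-quota: 659 units at 21.5%.
Pro-rata value split: in-quota = ¥148,623.70 × 1,146/1,805 = ¥94,361.64; over-quota = ¥148,623.70 − ¥94,361.64 = ¥54,262.06.
In-quota duty = ¥94,361.64 × 8% = ¥7,548.93. Over-quota duty = ¥54,262.06 × 21.5% = ¥11,666.34.
Line duty = ¥7,548.93 + ¥11,666.34 = ¥19,215.27.
Line 3 (36.75, Vinon, 1,753 kg, ¥393,793.92):
Base rate for 36.75 is ¥5.83/kg.
Origin Vinon is the FTA partner but 36.75 is not on the preference list; base rate stands.
Duty = 1,753 × ¥5.83 = ¥10,219.99.
Total = ¥11,703.56 + ¥19,215.27 + ¥10,219.99 = ¥41,138.82.

¥41,138.82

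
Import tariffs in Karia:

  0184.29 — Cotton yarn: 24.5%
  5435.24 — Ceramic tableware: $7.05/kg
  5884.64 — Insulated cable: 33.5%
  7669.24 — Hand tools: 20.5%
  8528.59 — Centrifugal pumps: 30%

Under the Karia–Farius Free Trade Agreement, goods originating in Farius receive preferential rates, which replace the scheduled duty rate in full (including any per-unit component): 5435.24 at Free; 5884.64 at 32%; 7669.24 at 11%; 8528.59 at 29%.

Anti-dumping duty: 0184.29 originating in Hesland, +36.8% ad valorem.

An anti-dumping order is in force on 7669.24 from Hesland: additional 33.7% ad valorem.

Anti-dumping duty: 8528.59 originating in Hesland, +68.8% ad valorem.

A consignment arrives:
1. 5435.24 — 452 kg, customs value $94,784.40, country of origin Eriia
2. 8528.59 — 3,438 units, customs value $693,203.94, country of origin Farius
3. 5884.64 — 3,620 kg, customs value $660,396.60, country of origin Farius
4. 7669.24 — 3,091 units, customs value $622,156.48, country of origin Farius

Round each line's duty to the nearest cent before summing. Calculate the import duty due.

Line 1 (5435.24, Eriia, 452 kg, $94,784.40):
Base rate for 5435.24 is $7.05/kg.
5435.24 has an FTA preferential rate, but origin Eriia is not Farius; base rate stands.
Duty = 452 × $7.05 = $3,186.60.
Line 2 (8528.59, Farius, 3,438 units, $693,203.94):
Base rate for 8528.59 is 30%.
Origin Farius qualifies under the Karia–Farius agreement and 8528.59 is covered: preferential rate 29% applies instead.
The additional-duty order on 8528.59 targets Hesland, not Farius; it does not apply.
Duty = $693,203.94 × 29% = $201,029.14.
Line 3 (5884.64, Farius, 3,620 kg, $660,396.60):
Base rate for 5884.64 is 33.5%.
Origin Farius qualifies under the Karia–Farius agreement and 5884.64 is covered: preferential rate 32% applies instead.
Duty = $660,396.60 × 32% = $211,326.91.
Line 4 (7669.24, Farius, 3,091 units, $622,156.48):
Base rate for 7669.24 is 20.5%.
Origin Farius qualifies under the Karia–Farius agreement and 7669.24 is covered: preferential rate 11% applies instead.
The additional-duty order on 7669.24 targets Hesland, not Farius; it does not apply.
Duty = $622,156.48 × 11% = $68,437.21.
Total = $3,186.60 + $201,029.14 + $211,326.91 + $68,437.21 = $483,979.86.

$483,979.86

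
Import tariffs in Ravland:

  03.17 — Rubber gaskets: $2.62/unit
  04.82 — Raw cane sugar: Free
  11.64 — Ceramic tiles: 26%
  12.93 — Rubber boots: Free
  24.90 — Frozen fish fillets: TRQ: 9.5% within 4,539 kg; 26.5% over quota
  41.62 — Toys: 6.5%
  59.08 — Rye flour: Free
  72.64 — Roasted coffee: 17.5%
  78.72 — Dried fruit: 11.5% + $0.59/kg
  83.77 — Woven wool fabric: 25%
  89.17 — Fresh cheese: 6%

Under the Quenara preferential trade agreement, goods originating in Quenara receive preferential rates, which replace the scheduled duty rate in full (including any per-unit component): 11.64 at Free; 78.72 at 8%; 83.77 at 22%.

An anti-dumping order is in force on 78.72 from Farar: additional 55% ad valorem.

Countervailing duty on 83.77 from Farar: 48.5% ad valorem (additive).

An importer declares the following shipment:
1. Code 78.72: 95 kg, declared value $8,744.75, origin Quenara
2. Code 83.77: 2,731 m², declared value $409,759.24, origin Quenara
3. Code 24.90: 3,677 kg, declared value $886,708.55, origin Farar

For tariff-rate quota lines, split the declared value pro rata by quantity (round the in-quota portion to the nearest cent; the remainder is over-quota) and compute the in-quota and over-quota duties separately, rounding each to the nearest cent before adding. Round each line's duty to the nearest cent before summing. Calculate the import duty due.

Line 1 (78.72, Quenara, 95 kg, $8,744.75):
Base rate for 78.72 is 11.5% + $0.59/kg.
Origin Quenara qualifies under the Ravland–Quenara agreement and 78.72 is covered: preferential rate 8% applies instead.
The additional-duty order on 78.72 targets Farar, not Quenara; it does not apply.
Duty = $8,744.75 × 8% = $699.58.
Line 2 (83.77, Quenara, 2,731 m², $409,759.24):
Base rate for 83.77 is 25%.
Origin Quenara qualifies under the Ravland–Quenara agreement and 83.77 is covered: preferential rate 22% applies instead.
The additional-duty order on 83.77 targets Farar, not Quenara; it does not apply.
Duty = $409,759.24 × 22% = $90,147.03.
Line 3 (24.90, Farar, 3,677 kg, $886,708.55):
Code 24.90 is under a tariff-rate quota (threshold 4,539 kg). Quantity 3,677 kg is within the quota, so the in-quota rate 9.5% applies to the full value.
Duty = $886,708.55 × 9.5% = $84,237.31.
Total = $699.58 + $90,147.03 + $84,237.31 = $175,083.92.

$175,083.92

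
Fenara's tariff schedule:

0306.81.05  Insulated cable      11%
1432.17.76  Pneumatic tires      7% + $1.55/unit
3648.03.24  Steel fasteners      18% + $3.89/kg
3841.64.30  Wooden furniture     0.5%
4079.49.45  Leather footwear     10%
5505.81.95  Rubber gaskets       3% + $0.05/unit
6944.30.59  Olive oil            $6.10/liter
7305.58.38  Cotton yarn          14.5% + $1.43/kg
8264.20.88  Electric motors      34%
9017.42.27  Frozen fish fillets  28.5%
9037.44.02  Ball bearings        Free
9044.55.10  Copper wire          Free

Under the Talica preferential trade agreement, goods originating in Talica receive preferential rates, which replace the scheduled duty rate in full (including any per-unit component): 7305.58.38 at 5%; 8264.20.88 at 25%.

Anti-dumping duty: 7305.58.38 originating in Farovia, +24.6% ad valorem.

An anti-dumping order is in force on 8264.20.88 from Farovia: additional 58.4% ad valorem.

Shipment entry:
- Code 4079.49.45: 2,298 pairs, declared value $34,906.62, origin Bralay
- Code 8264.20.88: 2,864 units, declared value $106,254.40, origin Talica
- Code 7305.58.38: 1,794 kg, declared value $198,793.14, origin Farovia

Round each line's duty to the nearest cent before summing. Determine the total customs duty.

$110,347.80

Line 1 (4079.49.45, Bralay, 2,298 pairs, $34,906.62):
Base rate for 4079.49.45 is 10%.
Duty = $34,906.62 × 10% = $3,490.66.
Line 2 (8264.20.88, Talica, 2,864 units, $106,254.40):
Base rate for 8264.20.88 is 34%.
Origin Talica qualifies under the Fenara–Talica agreement and 8264.20.88 is covered: preferential rate 25% applies instead.
The additional-duty order on 8264.20.88 targets Farovia, not Talica; it does not apply.
Duty = $106,254.40 × 25% = $26,563.60.
Line 3 (7305.58.38, Farovia, 1,794 kg, $198,793.14):
Base rate for 7305.58.38 is 14.5% + $1.43/kg.
7305.58.38 has an FTA preferential rate, but origin Farovia is not Talica; base rate stands.
Additional duty on 7305.58.38 from Farovia: +24.6%. Applied ad valorem rate: 14.5% + 24.6% = 39.1%.
Duty = $198,793.14 × 39.1% + 1,794 × $1.43 = $80,293.54.
Total = $3,490.66 + $26,563.60 + $80,293.54 = $110,347.80.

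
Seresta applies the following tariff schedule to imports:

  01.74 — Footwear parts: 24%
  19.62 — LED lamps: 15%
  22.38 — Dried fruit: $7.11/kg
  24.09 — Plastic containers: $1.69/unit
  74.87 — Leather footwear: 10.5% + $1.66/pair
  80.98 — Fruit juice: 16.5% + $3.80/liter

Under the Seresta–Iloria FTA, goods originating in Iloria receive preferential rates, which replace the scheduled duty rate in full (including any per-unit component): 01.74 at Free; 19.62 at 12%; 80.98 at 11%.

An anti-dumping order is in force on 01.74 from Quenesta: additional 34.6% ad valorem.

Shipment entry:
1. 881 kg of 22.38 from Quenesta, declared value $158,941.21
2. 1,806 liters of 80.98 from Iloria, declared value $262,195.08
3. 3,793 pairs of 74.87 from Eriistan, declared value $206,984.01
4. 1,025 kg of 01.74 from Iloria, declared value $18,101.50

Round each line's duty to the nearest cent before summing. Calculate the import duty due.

Line 1 (22.38, Quenesta, 881 kg, $158,941.21):
Base rate for 22.38 is $7.11/kg.
Duty = 881 × $7.11 = $6,263.91.
Line 2 (80.98, Iloria, 1,806 liters, $262,195.08):
Base rate for 80.98 is 16.5% + $3.80/liter.
Origin Iloria qualifies under the Seresta–Iloria agreement and 80.98 is covered: preferential rate 11% applies instead.
Duty = $262,195.08 × 11% = $28,841.46.
Line 3 (74.87, Eriistan, 3,793 pairs, $206,984.01):
Base rate for 74.87 is 10.5% + $1.66/pair.
Duty = $206,984.01 × 10.5% + 3,793 × $1.66 = $28,029.70.
Line 4 (01.74, Iloria, 1,025 kg, $18,101.50):
Base rate for 01.74 is 24%.
Origin Iloria qualifies under the Seresta–Iloria agreement and 01.74 is covered: preferential rate Free applies instead.
The additional-duty order on 01.74 targets Quenesta, not Iloria; it does not apply.
Duty = $18,101.50 × 0% = $0.00.
Total = $6,263.91 + $28,841.46 + $28,029.70 + $0.00 = $63,135.07.

$63,135.07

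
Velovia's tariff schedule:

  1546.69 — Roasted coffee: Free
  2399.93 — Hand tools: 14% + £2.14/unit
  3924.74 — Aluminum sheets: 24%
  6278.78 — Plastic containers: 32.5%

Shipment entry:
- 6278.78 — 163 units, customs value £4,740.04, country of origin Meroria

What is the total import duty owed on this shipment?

£1,540.51

Line 1 (6278.78, Meroria, 163 units, £4,740.04):
Base rate for 6278.78 is 32.5%.
Duty = £4,740.04 × 32.5% = £1,540.51.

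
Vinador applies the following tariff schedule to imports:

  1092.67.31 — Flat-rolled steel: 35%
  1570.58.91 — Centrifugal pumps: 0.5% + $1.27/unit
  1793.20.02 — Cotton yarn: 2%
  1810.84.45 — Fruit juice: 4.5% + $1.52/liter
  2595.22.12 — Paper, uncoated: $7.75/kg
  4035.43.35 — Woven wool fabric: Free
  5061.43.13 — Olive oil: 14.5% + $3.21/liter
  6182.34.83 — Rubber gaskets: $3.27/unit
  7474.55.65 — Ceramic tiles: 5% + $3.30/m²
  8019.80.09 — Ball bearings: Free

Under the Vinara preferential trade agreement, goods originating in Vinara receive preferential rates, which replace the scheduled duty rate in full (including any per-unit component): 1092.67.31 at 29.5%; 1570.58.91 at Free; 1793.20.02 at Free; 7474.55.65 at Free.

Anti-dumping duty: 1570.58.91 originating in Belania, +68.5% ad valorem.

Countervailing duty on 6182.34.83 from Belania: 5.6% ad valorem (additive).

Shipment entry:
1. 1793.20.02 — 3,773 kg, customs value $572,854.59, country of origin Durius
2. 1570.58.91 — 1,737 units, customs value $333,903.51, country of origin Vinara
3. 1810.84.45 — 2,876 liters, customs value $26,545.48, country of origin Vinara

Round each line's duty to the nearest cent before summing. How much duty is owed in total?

Line 1 (1793.20.02, Durius, 3,773 kg, $572,854.59):
Base rate for 1793.20.02 is 2%.
1793.20.02 has an FTA preferential rate, but origin Durius is not Vinara; base rate stands.
Duty = $572,854.59 × 2% = $11,457.09.
Line 2 (1570.58.91, Vinara, 1,737 units, $333,903.51):
Base rate for 1570.58.91 is 0.5% + $1.27/unit.
Origin Vinara qualifies under the Vinador–Vinara agreement and 1570.58.91 is covered: preferential rate Free applies instead.
The additional-duty order on 1570.58.91 targets Belania, not Vinara; it does not apply.
Duty = $333,903.51 × 0% = $0.00.
Line 3 (1810.84.45, Vinara, 2,876 liters, $26,545.48):
Base rate for 1810.84.45 is 4.5% + $1.52/liter.
Origin Vinara is the FTA partner but 1810.84.45 is not on the preference list; base rate stands.
Duty = $26,545.48 × 4.5% + 2,876 × $1.52 = $5,566.07.
Total = $11,457.09 + $0.00 + $5,566.07 = $17,023.16.

$17,023.16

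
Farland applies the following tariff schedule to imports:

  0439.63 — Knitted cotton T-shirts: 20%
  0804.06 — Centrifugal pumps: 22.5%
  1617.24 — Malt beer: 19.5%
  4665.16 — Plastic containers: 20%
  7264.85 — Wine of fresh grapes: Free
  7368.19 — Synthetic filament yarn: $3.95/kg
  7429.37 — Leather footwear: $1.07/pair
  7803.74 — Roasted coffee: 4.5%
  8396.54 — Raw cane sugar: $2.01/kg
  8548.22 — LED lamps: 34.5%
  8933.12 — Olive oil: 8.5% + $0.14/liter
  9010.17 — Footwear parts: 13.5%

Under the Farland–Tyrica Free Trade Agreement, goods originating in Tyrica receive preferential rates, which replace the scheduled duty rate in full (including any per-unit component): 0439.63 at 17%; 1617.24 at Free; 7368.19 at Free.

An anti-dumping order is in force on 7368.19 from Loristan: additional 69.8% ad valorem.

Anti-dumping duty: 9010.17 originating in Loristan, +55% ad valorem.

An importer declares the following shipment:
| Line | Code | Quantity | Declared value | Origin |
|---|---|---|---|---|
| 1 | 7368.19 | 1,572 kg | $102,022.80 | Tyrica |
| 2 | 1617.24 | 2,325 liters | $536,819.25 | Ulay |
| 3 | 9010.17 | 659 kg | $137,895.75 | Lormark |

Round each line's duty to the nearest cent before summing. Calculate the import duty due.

$123,295.68

Line 1 (7368.19, Tyrica, 1,572 kg, $102,022.80):
Base rate for 7368.19 is $3.95/kg.
Origin Tyrica qualifies under the Farland–Tyrica agreement and 7368.19 is covered: preferential rate Free applies instead.
The additional-duty order on 7368.19 targets Loristan, not Tyrica; it does not apply.
Duty = $102,022.80 × 0% = $0.00.
Line 2 (1617.24, Ulay, 2,325 liters, $536,819.25):
Base rate for 1617.24 is 19.5%.
1617.24 has an FTA preferential rate, but origin Ulay is not Tyrica; base rate stands.
Duty = $536,819.25 × 19.5% = $104,679.75.
Line 3 (9010.17, Lormark, 659 kg, $137,895.75):
Base rate for 9010.17 is 13.5%.
The additional-duty order on 9010.17 targets Loristan, not Lormark; it does not apply.
Duty = $137,895.75 × 13.5% = $18,615.93.
Total = $0.00 + $104,679.75 + $18,615.93 = $123,295.68.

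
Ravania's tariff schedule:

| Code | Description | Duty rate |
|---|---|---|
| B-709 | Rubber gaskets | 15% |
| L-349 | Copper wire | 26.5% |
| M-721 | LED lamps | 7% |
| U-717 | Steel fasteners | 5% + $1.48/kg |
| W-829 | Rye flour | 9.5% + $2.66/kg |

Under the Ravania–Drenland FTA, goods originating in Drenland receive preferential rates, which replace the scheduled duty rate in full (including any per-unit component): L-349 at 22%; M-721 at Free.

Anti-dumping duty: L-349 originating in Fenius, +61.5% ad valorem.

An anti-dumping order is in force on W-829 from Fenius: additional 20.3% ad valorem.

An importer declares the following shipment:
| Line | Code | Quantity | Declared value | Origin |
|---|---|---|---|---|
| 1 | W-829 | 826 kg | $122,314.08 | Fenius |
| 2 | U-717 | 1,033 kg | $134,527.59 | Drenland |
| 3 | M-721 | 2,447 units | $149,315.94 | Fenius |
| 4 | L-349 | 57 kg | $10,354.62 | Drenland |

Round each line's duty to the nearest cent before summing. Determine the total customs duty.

Line 1 (W-829, Fenius, 826 kg, $122,314.08):
Base rate for W-829 is 9.5% + $2.66/kg.
Additional duty on W-829 from Fenius: +20.3%. Applied ad valorem rate: 9.5% + 20.3% = 29.8%.
Duty = $122,314.08 × 29.8% + 826 × $2.66 = $38,646.76.
Line 2 (U-717, Drenland, 1,033 kg, $134,527.59):
Base rate for U-717 is 5% + $1.48/kg.
Origin Drenland is the FTA partner but U-717 is not on the preference list; base rate stands.
Duty = $134,527.59 × 5% + 1,033 × $1.48 = $8,255.22.
Line 3 (M-721, Fenius, 2,447 units, $149,315.94):
Base rate for M-721 is 7%.
M-721 has an FTA preferential rate, but origin Fenius is not Drenland; base rate stands.
Duty = $149,315.94 × 7% = $10,452.12.
Line 4 (L-349, Drenland, 57 kg, $10,354.62):
Base rate for L-349 is 26.5%.
Origin Drenland qualifies under the Ravania–Drenland agreement and L-349 is covered: preferential rate 22% applies instead.
The additional-duty order on L-349 targets Fenius, not Drenland; it does not apply.
Duty = $10,354.62 × 22% = $2,278.02.
Total = $38,646.76 + $8,255.22 + $10,452.12 + $2,278.02 = $59,632.12.

$59,632.12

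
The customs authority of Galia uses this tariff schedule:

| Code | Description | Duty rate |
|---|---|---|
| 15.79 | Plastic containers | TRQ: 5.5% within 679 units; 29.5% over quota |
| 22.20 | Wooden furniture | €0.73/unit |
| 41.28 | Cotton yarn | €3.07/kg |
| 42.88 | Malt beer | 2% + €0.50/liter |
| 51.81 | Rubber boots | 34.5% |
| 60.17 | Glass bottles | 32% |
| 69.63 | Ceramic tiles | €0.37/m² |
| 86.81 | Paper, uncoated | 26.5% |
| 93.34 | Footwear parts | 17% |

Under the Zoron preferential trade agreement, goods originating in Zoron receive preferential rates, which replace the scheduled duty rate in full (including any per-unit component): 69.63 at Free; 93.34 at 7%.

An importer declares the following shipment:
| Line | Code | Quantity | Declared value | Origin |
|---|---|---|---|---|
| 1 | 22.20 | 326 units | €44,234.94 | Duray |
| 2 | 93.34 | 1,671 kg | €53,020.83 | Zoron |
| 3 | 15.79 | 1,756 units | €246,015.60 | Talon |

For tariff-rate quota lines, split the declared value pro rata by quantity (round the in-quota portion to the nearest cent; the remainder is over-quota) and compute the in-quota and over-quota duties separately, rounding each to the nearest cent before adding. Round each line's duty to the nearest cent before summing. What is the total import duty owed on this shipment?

€53,693.34

Line 1 (22.20, Duray, 326 units, €44,234.94):
Base rate for 22.20 is €0.73/unit.
Duty = 326 × €0.73 = €237.98.
Line 2 (93.34, Zoron, 1,671 kg, €53,020.83):
Base rate for 93.34 is 17%.
Origin Zoron qualifies under the Galia–Zoron agreement and 93.34 is covered: preferential rate 7% applies instead.
Duty = €53,020.83 × 7% = €3,711.46.
Line 3 (15.79, Talon, 1,756 units, €246,015.60):
Code 15.79 is under a tariff-rate quota (threshold 679 units). In-quota: 679 units at 5.5%; over-quota: 1,077 units at 29.5%.
Pro-rata value split: in-quota = €246,015.60 × 679/1,756 = €95,127.90; over-quota = €246,015.60 − €95,127.90 = €150,887.70.
In-quota duty = €95,127.90 × 5.5% = €5,232.03. Over-quota duty = €150,887.70 × 29.5% = €44,511.87.
Line duty = €5,232.03 + €44,511.87 = €49,743.90.
Total = €237.98 + €3,711.46 + €49,743.90 = €53,693.34.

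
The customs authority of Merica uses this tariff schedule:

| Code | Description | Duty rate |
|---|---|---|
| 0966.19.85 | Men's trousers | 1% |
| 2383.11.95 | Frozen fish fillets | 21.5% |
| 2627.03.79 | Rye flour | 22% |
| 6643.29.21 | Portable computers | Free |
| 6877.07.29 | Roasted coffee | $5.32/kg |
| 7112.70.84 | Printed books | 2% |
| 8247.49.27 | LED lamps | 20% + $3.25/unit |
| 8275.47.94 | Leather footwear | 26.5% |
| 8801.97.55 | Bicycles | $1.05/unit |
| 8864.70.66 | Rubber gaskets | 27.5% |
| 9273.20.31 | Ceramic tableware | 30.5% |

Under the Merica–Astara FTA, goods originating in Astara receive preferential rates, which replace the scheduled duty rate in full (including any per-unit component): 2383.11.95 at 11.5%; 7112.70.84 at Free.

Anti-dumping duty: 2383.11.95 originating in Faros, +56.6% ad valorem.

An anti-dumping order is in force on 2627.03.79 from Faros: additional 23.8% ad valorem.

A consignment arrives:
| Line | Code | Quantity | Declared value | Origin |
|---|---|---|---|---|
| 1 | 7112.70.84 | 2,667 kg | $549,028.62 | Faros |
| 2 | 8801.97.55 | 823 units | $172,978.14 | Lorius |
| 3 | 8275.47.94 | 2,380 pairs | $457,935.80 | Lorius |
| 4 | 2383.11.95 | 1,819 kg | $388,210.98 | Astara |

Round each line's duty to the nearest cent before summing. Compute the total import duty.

$177,841.97

Line 1 (7112.70.84, Faros, 2,667 kg, $549,028.62):
Base rate for 7112.70.84 is 2%.
7112.70.84 has an FTA preferential rate, but origin Faros is not Astara; base rate stands.
Duty = $549,028.62 × 2% = $10,980.57.
Line 2 (8801.97.55, Lorius, 823 units, $172,978.14):
Base rate for 8801.97.55 is $1.05/unit.
Duty = 823 × $1.05 = $864.15.
Line 3 (8275.47.94, Lorius, 2,380 pairs, $457,935.80):
Base rate for 8275.47.94 is 26.5%.
Duty = $457,935.80 × 26.5% = $121,352.99.
Line 4 (2383.11.95, Astara, 1,819 kg, $388,210.98):
Base rate for 2383.11.95 is 21.5%.
Origin Astara qualifies under the Merica–Astara agreement and 2383.11.95 is covered: preferential rate 11.5% applies instead.
The additional-duty order on 2383.11.95 targets Faros, not Astara; it does not apply.
Duty = $388,210.98 × 11.5% = $44,644.26.
Total = $10,980.57 + $864.15 + $121,352.99 + $44,644.26 = $177,841.97.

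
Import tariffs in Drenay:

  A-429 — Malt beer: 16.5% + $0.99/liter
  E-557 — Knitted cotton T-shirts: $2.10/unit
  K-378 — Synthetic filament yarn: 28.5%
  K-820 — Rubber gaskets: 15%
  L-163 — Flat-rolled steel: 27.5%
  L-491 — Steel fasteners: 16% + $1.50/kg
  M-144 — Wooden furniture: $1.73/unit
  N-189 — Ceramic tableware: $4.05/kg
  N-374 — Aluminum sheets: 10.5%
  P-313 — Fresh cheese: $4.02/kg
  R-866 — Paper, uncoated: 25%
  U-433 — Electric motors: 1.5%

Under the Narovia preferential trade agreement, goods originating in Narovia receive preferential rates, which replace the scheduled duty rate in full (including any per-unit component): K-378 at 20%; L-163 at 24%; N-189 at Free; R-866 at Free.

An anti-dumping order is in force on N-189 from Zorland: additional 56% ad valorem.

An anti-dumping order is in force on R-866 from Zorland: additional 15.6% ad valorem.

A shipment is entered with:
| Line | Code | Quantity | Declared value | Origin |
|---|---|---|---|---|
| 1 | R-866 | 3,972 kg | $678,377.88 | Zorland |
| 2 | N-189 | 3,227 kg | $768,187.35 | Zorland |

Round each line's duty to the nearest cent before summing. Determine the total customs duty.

Line 1 (R-866, Zorland, 3,972 kg, $678,377.88):
Base rate for R-866 is 25%.
R-866 has an FTA preferential rate, but origin Zorland is not Narovia; base rate stands.
Additional duty on R-866 from Zorland: +15.6%. Applied ad valorem rate: 25% + 15.6% = 40.6%.
Duty = $678,377.88 × 40.6% = $275,421.42.
Line 2 (N-189, Zorland, 3,227 kg, $768,187.35):
Base rate for N-189 is $4.05/kg.
N-189 has an FTA preferential rate, but origin Zorland is not Narovia; base rate stands.
Additional duty on N-189 from Zorland: +56% ad valorem. Applied ad valorem rate = 56%.
Duty = $768,187.35 × 56% + 3,227 × $4.05 = $443,254.27.
Total = $275,421.42 + $443,254.27 = $718,675.69.

$718,675.69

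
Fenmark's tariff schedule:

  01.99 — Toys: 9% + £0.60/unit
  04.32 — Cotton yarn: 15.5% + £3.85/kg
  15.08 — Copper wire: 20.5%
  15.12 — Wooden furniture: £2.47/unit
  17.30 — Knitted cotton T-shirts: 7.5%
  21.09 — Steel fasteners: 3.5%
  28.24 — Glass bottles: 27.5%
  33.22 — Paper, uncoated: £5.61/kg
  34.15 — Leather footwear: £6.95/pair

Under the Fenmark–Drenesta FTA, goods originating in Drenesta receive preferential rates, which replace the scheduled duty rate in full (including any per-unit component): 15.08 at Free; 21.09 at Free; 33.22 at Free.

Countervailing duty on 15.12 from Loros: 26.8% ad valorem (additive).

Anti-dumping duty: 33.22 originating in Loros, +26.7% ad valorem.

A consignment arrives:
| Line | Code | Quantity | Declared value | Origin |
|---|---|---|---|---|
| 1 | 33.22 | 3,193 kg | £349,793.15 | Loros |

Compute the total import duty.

£111,307.50

Line 1 (33.22, Loros, 3,193 kg, £349,793.15):
Base rate for 33.22 is £5.61/kg.
33.22 has an FTA preferential rate, but origin Loros is not Drenesta; base rate stands.
Additional duty on 33.22 from Loros: +26.7% ad valorem. Applied ad valorem rate = 26.7%.
Duty = £349,793.15 × 26.7% + 3,193 × £5.61 = £111,307.50.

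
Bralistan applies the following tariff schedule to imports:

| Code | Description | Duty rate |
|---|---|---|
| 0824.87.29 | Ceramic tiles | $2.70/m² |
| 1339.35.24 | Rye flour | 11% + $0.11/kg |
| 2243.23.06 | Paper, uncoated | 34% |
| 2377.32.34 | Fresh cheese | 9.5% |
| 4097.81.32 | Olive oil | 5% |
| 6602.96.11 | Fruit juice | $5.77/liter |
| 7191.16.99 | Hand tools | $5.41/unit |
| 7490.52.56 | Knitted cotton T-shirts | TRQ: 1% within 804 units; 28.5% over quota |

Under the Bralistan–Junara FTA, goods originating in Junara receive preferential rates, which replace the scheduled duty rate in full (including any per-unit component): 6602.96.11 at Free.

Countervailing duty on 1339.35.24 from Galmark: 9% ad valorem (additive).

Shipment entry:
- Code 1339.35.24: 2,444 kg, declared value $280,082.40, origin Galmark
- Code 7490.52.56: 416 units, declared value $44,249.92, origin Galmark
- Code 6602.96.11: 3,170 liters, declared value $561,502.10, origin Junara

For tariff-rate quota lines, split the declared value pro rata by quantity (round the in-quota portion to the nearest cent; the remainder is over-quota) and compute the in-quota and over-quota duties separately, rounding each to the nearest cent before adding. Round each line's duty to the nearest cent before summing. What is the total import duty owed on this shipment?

Line 1 (1339.35.24, Galmark, 2,444 kg, $280,082.40):
Base rate for 1339.35.24 is 11% + $0.11/kg.
Additional duty on 1339.35.24 from Galmark: +9%. Applied ad valorem rate: 11% + 9% = 20%.
Duty = $280,082.40 × 20% + 2,444 × $0.11 = $56,285.32.
Line 2 (7490.52.56, Galmark, 416 units, $44,249.92):
Code 7490.52.56 is under a tariff-rate quota (threshold 804 units). Quantity 416 units is within the quota, so the in-quota rate 1% applies to the full value.
Duty = $44,249.92 × 1% = $442.50.
Line 3 (6602.96.11, Junara, 3,170 liters, $561,502.10):
Base rate for 6602.96.11 is $5.77/liter.
Origin Junara qualifies under the Bralistan–Junara agreement and 6602.96.11 is covered: preferential rate Free applies instead.
Duty = $561,502.10 × 0% = $0.00.
Total = $56,285.32 + $442.50 + $0.00 = $56,727.82.

$56,727.82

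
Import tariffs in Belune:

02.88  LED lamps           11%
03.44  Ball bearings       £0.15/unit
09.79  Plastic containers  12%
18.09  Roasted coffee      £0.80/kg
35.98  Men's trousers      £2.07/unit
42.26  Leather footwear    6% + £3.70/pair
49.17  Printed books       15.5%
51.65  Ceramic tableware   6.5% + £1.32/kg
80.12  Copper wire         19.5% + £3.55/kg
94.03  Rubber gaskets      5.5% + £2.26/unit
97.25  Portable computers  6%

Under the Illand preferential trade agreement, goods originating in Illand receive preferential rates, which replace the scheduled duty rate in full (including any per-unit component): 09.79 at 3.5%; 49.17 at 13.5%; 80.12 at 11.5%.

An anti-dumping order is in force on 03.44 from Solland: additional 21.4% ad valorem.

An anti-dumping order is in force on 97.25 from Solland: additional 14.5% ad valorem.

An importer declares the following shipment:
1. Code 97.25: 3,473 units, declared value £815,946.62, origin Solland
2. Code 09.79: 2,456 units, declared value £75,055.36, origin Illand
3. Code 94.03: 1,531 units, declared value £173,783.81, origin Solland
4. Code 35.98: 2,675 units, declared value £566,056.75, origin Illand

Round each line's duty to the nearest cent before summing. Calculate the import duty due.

£188,451.42

Line 1 (97.25, Solland, 3,473 units, £815,946.62):
Base rate for 97.25 is 6%.
Additional duty on 97.25 from Solland: +14.5%. Applied ad valorem rate: 6% + 14.5% = 20.5%.
Duty = £815,946.62 × 20.5% = £167,269.06.
Line 2 (09.79, Illand, 2,456 units, £75,055.36):
Base rate for 09.79 is 12%.
Origin Illand qualifies under the Belune–Illand agreement and 09.79 is covered: preferential rate 3.5% applies instead.
Duty = £75,055.36 × 3.5% = £2,626.94.
Line 3 (94.03, Solland, 1,531 units, £173,783.81):
Base rate for 94.03 is 5.5% + £2.26/unit.
Duty = £173,783.81 × 5.5% + 1,531 × £2.26 = £13,018.17.
Line 4 (35.98, Illand, 2,675 units, £566,056.75):
Base rate for 35.98 is £2.07/unit.
Origin Illand is the FTA partner but 35.98 is not on the preference list; base rate stands.
Duty = 2,675 × £2.07 = £5,537.25.
Total = £167,269.06 + £2,626.94 + £13,018.17 + £5,537.25 = £188,451.42.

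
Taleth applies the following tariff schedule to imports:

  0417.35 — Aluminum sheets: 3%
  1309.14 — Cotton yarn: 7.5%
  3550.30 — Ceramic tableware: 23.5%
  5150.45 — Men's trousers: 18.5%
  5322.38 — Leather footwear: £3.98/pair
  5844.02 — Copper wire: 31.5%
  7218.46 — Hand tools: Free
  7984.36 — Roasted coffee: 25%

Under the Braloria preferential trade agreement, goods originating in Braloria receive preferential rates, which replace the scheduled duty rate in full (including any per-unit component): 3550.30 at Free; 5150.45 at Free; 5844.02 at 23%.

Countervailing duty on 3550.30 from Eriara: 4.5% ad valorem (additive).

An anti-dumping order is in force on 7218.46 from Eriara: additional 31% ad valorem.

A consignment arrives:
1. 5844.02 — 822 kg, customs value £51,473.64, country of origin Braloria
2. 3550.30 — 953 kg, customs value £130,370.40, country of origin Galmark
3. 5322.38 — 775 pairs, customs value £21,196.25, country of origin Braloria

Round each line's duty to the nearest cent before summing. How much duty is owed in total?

Line 1 (5844.02, Braloria, 822 kg, £51,473.64):
Base rate for 5844.02 is 31.5%.
Origin Braloria qualifies under the Taleth–Braloria agreement and 5844.02 is covered: preferential rate 23% applies instead.
Duty = £51,473.64 × 23% = £11,838.94.
Line 2 (3550.30, Galmark, 953 kg, £130,370.40):
Base rate for 3550.30 is 23.5%.
3550.30 has an FTA preferential rate, but origin Galmark is not Braloria; base rate stands.
The additional-duty order on 3550.30 targets Eriara, not Galmark; it does not apply.
Duty = £130,370.40 × 23.5% = £30,637.04.
Line 3 (5322.38, Braloria, 775 pairs, £21,196.25):
Base rate for 5322.38 is £3.98/pair.
Origin Braloria is the FTA partner but 5322.38 is not on the preference list; base rate stands.
Duty = 775 × £3.98 = £3,084.50.
Total = £11,838.94 + £30,637.04 + £3,084.50 = £45,560.48.

£45,560.48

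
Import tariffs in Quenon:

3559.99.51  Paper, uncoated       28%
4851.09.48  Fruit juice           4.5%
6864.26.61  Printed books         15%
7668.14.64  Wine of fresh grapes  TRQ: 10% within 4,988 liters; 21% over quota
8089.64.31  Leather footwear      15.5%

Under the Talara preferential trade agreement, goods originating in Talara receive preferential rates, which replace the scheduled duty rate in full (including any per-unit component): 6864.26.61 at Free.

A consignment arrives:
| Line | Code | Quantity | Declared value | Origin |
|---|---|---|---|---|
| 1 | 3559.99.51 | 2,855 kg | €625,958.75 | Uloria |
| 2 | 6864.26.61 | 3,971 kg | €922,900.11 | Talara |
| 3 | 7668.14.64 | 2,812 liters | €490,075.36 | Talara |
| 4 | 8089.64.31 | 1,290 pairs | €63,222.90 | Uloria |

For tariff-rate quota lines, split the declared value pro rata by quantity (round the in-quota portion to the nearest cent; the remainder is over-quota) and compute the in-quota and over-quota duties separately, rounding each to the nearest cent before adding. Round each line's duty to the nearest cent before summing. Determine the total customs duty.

€234,075.54

Line 1 (3559.99.51, Uloria, 2,855 kg, €625,958.75):
Base rate for 3559.99.51 is 28%.
Duty = €625,958.75 × 28% = €175,268.45.
Line 2 (6864.26.61, Talara, 3,971 kg, €922,900.11):
Base rate for 6864.26.61 is 15%.
Origin Talara qualifies under the Quenon–Talara agreement and 6864.26.61 is covered: preferential rate Free applies instead.
Duty = €922,900.11 × 0% = €0.00.
Line 3 (7668.14.64, Talara, 2,812 liters, €490,075.36):
Code 7668.14.64 is under a tariff-rate quota (threshold 4,988 liters). Quantity 2,812 liters is within the quota, so the in-quota rate 10% applies to the full value.
Duty = €490,075.36 × 10% = €49,007.54.
Line 4 (8089.64.31, Uloria, 1,290 pairs, €63,222.90):
Base rate for 8089.64.31 is 15.5%.
Duty = €63,222.90 × 15.5% = €9,799.55.
Total = €175,268.45 + €0.00 + €49,007.54 + €9,799.55 = €234,075.54.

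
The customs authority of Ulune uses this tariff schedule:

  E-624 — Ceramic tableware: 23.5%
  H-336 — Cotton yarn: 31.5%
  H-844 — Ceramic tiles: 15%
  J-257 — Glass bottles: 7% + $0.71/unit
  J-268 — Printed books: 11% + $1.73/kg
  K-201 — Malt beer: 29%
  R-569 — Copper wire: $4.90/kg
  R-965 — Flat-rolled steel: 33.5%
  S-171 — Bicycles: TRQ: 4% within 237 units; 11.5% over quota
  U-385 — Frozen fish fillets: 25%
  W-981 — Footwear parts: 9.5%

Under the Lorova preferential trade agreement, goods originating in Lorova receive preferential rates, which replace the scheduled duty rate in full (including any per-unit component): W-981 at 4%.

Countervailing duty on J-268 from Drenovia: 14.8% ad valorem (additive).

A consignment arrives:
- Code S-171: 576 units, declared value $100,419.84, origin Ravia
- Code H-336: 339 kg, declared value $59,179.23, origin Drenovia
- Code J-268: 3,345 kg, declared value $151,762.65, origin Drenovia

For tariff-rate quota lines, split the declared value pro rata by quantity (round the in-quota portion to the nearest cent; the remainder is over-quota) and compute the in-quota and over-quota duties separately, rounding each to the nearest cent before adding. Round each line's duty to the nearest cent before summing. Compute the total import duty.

$72,032.45

Line 1 (S-171, Ravia, 576 units, $100,419.84):
Code S-171 is under a tariff-rate quota (threshold 237 units). In-quota: 237 units at 4%; over-quota: 339 units at 11.5%.
Pro-rata value split: in-quota = $100,419.84 × 237/576 = $41,318.58; over-quota = $100,419.84 − $41,318.58 = $59,101.26.
In-quota duty = $41,318.58 × 4% = $1,652.74. Over-quota duty = $59,101.26 × 11.5% = $6,796.64.
Line duty = $1,652.74 + $6,796.64 = $8,449.38.
Line 2 (H-336, Drenovia, 339 kg, $59,179.23):
Base rate for H-336 is 31.5%.
Duty = $59,179.23 × 31.5% = $18,641.46.
Line 3 (J-268, Drenovia, 3,345 kg, $151,762.65):
Base rate for J-268 is 11% + $1.73/kg.
Additional duty on J-268 from Drenovia: +14.8%. Applied ad valorem rate: 11% + 14.8% = 25.8%.
Duty = $151,762.65 × 25.8% + 3,345 × $1.73 = $44,941.61.
Total = $8,449.38 + $18,641.46 + $44,941.61 = $72,032.45.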